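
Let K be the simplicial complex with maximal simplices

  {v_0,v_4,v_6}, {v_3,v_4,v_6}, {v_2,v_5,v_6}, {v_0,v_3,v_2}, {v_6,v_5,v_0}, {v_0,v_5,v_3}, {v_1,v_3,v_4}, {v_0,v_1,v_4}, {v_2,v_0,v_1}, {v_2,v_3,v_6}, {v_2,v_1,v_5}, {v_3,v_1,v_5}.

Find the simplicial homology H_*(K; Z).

Fix the vertex order v_0 < v_1 < v_2 < v_3 < v_4 < v_5 < v_6 and write every simplex with vertices in increasing order. Then dim K = 2 and the simplices of K are:

  0-simplices (7): [v_0], [v_1], [v_2], [v_3], [v_4], [v_5], [v_6]
  1-simplices (18): (18 of them)
  2-simplices (12): (12 of them)

so the chain groups are C_0 ≅ Z^7, C_1 ≅ Z^18, C_2 ≅ Z^12.

Boundary ∂_1: C_1 → C_0 maps an edge to its endpoints' difference, ∂[p,q] = q − p. For instance
  ∂[v_3,v_4] = [v_4] − [v_3].
As a 7×18 matrix over Z this has rank 6, with invariant factors (1,1,1,1,1,1).

Boundary ∂_2: C_2 → C_1 maps a triangle to the signed sum of its edges. For instance
  ∂[v_0,v_1,v_2] = [v_1,v_2] − [v_0,v_2] + [v_0,v_1],
  ∂[v_0,v_3,v_5] = [v_3,v_5] − [v_0,v_5] + [v_0,v_3].
The resulting 18×12 matrix has rank 12, and its Smith normal form has invariant factors (1,1,1,1,1,1,1,1,1,1,1,2).

From H_k ≅ ker(∂_k) / im(∂_{k+1}) we obtain:

  H_0: rank C_0 − rank ∂_1 = 7 − 6 = 1, and the invariant factors of ∂_1 are all 1, so H_0 = Z.
  H_1: rank ker ∂_1 − rank ∂_2 = (18 − 6) − 12 = 0, and ∂_2 has invariant factor 2 > 1, so H_1 = Z/2.
  H_2: rank ker ∂_2 − rank ∂_3 = (12 − 12) − 0 = 0, and there is no ∂_3, so H_2 = 0.

As a check, the Euler characteristic is 7 − 18 + 12 = 1, which agrees with 1 − 0 + 0 = 1.

H_0 = Z,  H_1 = Z/2,  H_2 = 0.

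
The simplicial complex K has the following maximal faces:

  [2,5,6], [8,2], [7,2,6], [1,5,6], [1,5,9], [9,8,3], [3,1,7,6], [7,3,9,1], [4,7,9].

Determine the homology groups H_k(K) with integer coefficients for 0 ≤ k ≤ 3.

H_0 ≅ Z,  H_1 ≅ Z,  H_2 = 0,  H_3 = 0.

We work with the vertex ordering 1 < 2 < 3 < 4 < 5 < 6 < 7 < 8 < 9. The simplices of K, each written with vertices in increasing order, are:

  0-simplices (9): [1], [2], [3], [4], [5], [6], [7], [8], [9]
  1-simplices (20): [1,3], [1,5], [1,6], [1,7], [1,9], [2,5], [2,6], [2,7], [2,8], [3,6], [3,7], [3,8], [3,9], [4,7], [4,9], [5,6], [5,9], [6,7], [7,9], [8,9]
  2-simplices (13): [1,3,6], [1,3,7], [1,3,9], [1,5,6], [1,5,9], [1,6,7], [1,7,9], [2,5,6], [2,6,7], [3,6,7], [3,7,9], [3,8,9], [4,7,9]
  3-simplices (2): [1,3,6,7], [1,3,7,9]

so the chain groups are C_0 ≅ Z^9, C_1 ≅ Z^20, C_2 ≅ Z^13, C_3 ≅ Z^2.

Boundary ∂_1: C_1 → C_0 is given by ∂[p,q] = [q] − [p].
This gives a 9×20 integer matrix of rank 8; reducing to Smith normal form yields diagonal entries (1,1,1,1,1,1,1,1).

The boundary map ∂_2: C_2 → C_1 sends each 2-simplex [p,q,r] to [q,r] − [p,r] + [p,q]. For instance
  ∂[3,8,9] = [8,9] − [3,9] + [3,8],
  ∂[2,6,7] = [6,7] − [2,7] + [2,6].
As a 20×13 matrix over Z this has rank 11, with invariant factors (1,1,1,1,1,1,1,1,1,1,1).

∂_3: C_3 → C_2 sends each 3-simplex σ to the alternating sum Σ_i (−1)^i (σ with its i-th vertex removed). For instance
  ∂[1,3,7,9] = [3,7,9] − [1,7,9] + [1,3,9] − [1,3,7],
  ∂[1,3,6,7] = [3,6,7] − [1,6,7] + [1,3,7] − [1,3,6].
The 13×2 boundary matrix has rank 2 and Smith normal form diag(1,1).

Now H_k = ker ∂_k / im ∂_{k+1}, so:

  H_0: rank C_0 − rank ∂_1 = 9 − 8 = 1, and the invariant factors of ∂_1 are all 1, so H_0 = Z.
  H_1: rank ker ∂_1 − rank ∂_2 = (20 − 8) − 11 = 1, and the invariant factors of ∂_2 are all 1, so H_1 = Z.
  H_2: rank ker ∂_2 − rank ∂_3 = (13 − 11) − 2 = 0, and the invariant factors of ∂_3 are all 1, so H_2 = 0.
  H_3: rank ker ∂_3 − rank ∂_4 = (2 − 2) − 0 = 0, and there is no ∂_4, so H_3 = 0.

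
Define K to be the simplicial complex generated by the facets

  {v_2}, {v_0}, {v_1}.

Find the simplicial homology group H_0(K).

H_0 = Z^3.

Take the total order v_0 < v_1 < v_2 on the vertex set. Then K (dimension 0) consists of the simplices:

  0-simplices (3): [v_0], [v_1], [v_2]

so the chain groups are C_0 ≅ Z^3.

From H_k ≅ ker(∂_k) / im(∂_{k+1}) we obtain:

  H_0: rank C_0 − rank ∂_1 = 3 − 0 = 3, and there is no ∂_1, so H_0 ≅ Z^3.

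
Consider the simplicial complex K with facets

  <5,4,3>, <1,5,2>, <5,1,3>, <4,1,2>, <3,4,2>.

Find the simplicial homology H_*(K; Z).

H_0 ≅ Z,  H_1 ≅ Z,  H_2 = 0.

We work with the vertex ordering 1 < 2 < 3 < 4 < 5. The simplices of K, each written with vertices in increasing order, are:

  0-simplices (5): [1], [2], [3], [4], [5]
  1-simplices (10): [1,2], [1,3], [1,4], [1,5], [2,3], [2,4], [2,5], [3,4], [3,5], [4,5]
  2-simplices (5): [1,2,4], [1,2,5], [1,3,5], [2,3,4], [3,4,5]

so the chain groups are C_0 ≅ Z^5, C_1 ≅ Z^10, C_2 ≅ Z^5.

Boundary ∂_1: C_1 → C_0 maps an edge to its endpoints' difference, ∂[p,q] = q − p. For instance
  ∂[3,5] = [5] − [3].
The 5×10 boundary matrix has rank 4 and Smith normal form diag(1,1,1,1).

∂_2: C_2 → C_1 maps a triangle to the signed sum of its edges. For instance
  ∂[3,4,5] = [4,5] − [3,5] + [3,4],
  ∂[1,3,5] = [3,5] − [1,5] + [1,3].
As a 10×5 matrix over Z this has rank 5, with invariant factors (1,1,1,1,1).

From H_k ≅ ker(∂_k) / im(∂_{k+1}) we obtain:

  H_0: rank C_0 − rank ∂_1 = 5 − 4 = 1, and the invariant factors of ∂_1 are all 1, so H_0 = Z.
  H_1: rank ker ∂_1 − rank ∂_2 = (10 − 4) − 5 = 1, and the invariant factors of ∂_2 are all 1, so H_1 = Z.
  H_2: rank ker ∂_2 − rank ∂_3 = (5 − 5) − 0 = 0, and there is no ∂_3, so H_2 = 0.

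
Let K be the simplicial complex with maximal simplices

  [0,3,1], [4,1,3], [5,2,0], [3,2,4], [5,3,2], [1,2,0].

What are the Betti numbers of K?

Fix the vertex order 0 < 1 < 2 < 3 < 4 < 5 and write every simplex with vertices in increasing order. Then dim K = 2 and the simplices of K are:

  0-simplices (6): [0], [1], [2], [3], [4], [5]
  1-simplices (12): [0,1], [0,2], [0,3], [0,5], [1,2], [1,3], [1,4], [2,3], [2,4], [2,5], [3,4], [3,5]
  2-simplices (6): [0,1,2], [0,1,3], [0,2,5], [1,3,4], [2,3,4], [2,3,5]

Hence C_0 ≅ Z^6, C_1 ≅ Z^12, C_2 ≅ Z^6.

∂_1: C_1 → C_0 maps an edge to its endpoints' difference, ∂[p,q] = q − p.
The resulting 6×12 matrix has rank 5, and its Smith normal form has invariant factors (1,1,1,1,1).

Boundary ∂_2: C_2 → C_1 acts by ∂[p,q,r] = [q,r] − [p,r] + [p,q]. For instance
  ∂[0,1,3] = [1,3] − [0,3] + [0,1],
  ∂[0,2,5] = [2,5] − [0,5] + [0,2].
As a 12×6 matrix over Z this has rank 6, with invariant factors (1,1,1,1,1,1).

From H_k ≅ ker(∂_k) / im(∂_{k+1}) we obtain:

  H_0: rank C_0 − rank ∂_1 = 6 − 5 = 1, and the invariant factors of ∂_1 are all 1, so H_0 ≅ Z.
  H_1: rank ker ∂_1 − rank ∂_2 = (12 − 5) − 6 = 1, and the invariant factors of ∂_2 are all 1, so H_1 ≅ Z.
  H_2: rank ker ∂_2 − rank ∂_3 = (6 − 6) − 0 = 0, and there is no ∂_3, so H_2 ≅ 0.

(K is a triangulation of the cylinder S^1 x I.)

Hence the Betti numbers are b_0 = 1, b_1 = 1, b_2 = 0.

b_0 = 1, b_1 = 1, b_2 = 0.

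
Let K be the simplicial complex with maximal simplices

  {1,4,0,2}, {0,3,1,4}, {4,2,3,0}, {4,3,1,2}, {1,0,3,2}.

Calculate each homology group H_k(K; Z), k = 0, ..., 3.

Fix the vertex order 0 < 1 < 2 < 3 < 4 and write every simplex with vertices in increasing order. Then dim K = 3 and the simplices of K are:

  0-simplices (5): [0], [1], [2], [3], [4]
  1-simplices (10): [0,1], [0,2], [0,3], [0,4], [1,2], [1,3], [1,4], [2,3], [2,4], [3,4]
  2-simplices (10): [0,1,2], [0,1,3], [0,1,4], [0,2,3], [0,2,4], [0,3,4], [1,2,3], [1,2,4], [1,3,4], [2,3,4]
  3-simplices (5): [0,1,2,3], [0,1,2,4], [0,1,3,4], [0,2,3,4], [1,2,3,4]

so the chain groups are C_0 ≅ Z^5, C_1 ≅ Z^10, C_2 ≅ Z^10, C_3 ≅ Z^5.

The boundary map ∂_1: C_1 → C_0 sends each edge [p,q] (with p < q) to q − p.
The resulting 5×10 matrix has rank 4, and its Smith normal form has invariant factors (1,1,1,1).

The boundary map ∂_2: C_2 → C_1 maps a triangle to the signed sum of its edges. For instance
  ∂[0,1,2] = [1,2] − [0,2] + [0,1],
  ∂[1,3,4] = [3,4] − [1,4] + [1,3].
The 10×10 boundary matrix has rank 6 and Smith normal form diag(1,1,1,1,1,1).

Boundary ∂_3: C_3 → C_2 sends each 3-simplex σ to the alternating sum Σ_i (−1)^i (σ with its i-th vertex removed). For instance
  ∂[0,1,3,4] = [1,3,4] − [0,3,4] + [0,1,4] − [0,1,3],
  ∂[0,1,2,3] = [1,2,3] − [0,2,3] + [0,1,3] − [0,1,2].
As a 10×5 matrix over Z this has rank 4, with invariant factors (1,1,1,1).

Now H_k = ker ∂_k / im ∂_{k+1}, so:

  H_0: rank C_0 − rank ∂_1 = 5 − 4 = 1, and the invariant factors of ∂_1 are all 1, so H_0 = Z.
  H_1: rank ker ∂_1 − rank ∂_2 = (10 − 4) − 6 = 0, and the invariant factors of ∂_2 are all 1, so H_1 = 0.
  H_2: rank ker ∂_2 − rank ∂_3 = (10 − 6) − 4 = 0, and the invariant factors of ∂_3 are all 1, so H_2 = 0.
  H_3: rank ker ∂_3 − rank ∂_4 = (5 − 4) − 0 = 1, and there is no ∂_4, so H_3 = Z.

As a check, the Euler characteristic is 5 − 10 + 10 − 5 = 0, which agrees with 1 − 0 + 0 − 1 = 0.

H_0 = Z,  H_1 = 0,  H_2 = 0,  H_3 = Z.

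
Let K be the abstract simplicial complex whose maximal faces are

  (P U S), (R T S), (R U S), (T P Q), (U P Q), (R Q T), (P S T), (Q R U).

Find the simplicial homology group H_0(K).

H_0 ≅ Z.

Take the total order P < Q < R < S < T < U on the vertex set. Then K (dimension 2) consists of the simplices:

  0-simplices (6): P, Q, R, S, T, U
  1-simplices (12): PQ, PS, PT, PU, QR, QT, QU, RS, RT, RU, ST, SU
  2-simplices (8): PQT, PQU, PST, PSU, QRT, QRU, RST, RSU

so the chain groups are C_0 ≅ Z^6, C_1 ≅ Z^12, C_2 ≅ Z^8.

∂_1: C_1 → C_0 sends each edge [p,q] (with p < q) to q − p. For instance
  ∂PU = U − P.
As a 6×12 matrix over Z this has rank 5, with invariant factors (1,1,1,1,1).

∂_2: C_2 → C_1 sends each 2-simplex [p,q,r] to [q,r] − [p,r] + [p,q]. For instance
  ∂QRT = RT − QT + QR,
  ∂RSU = SU − RU + RS.
This gives a 12×8 integer matrix of rank 7; reducing to Smith normal form yields diagonal entries (1,1,1,1,1,1,1).

Computing H_k = (kernel of ∂_k) / (image of ∂_{k+1}):

  H_0: rank C_0 − rank ∂_1 = 6 − 5 = 1, and the invariant factors of ∂_1 are all 1, so H_0 = Z.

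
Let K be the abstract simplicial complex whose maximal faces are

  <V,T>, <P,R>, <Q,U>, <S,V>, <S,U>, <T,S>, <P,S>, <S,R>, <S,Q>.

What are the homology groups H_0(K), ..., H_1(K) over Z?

H_0 = Z,  H_1 = Z^3.

Take the total order P < Q < R < S < T < U < V on the vertex set. Then K (dimension 1) consists of the simplices:

  0-simplices (7): P, Q, R, S, T, U, V
  1-simplices (9): PR, PS, QS, QU, RS, ST, SU, SV, TV

Hence C_0 ≅ Z^7, C_1 ≅ Z^9.

The boundary map ∂_1: C_1 → C_0 is given by ∂[p,q] = [q] − [p]. For instance
  ∂ST = T − S.
The 7×9 boundary matrix has rank 6 and Smith normal form diag(1,1,1,1,1,1).

From H_k ≅ ker(∂_k) / im(∂_{k+1}) we obtain:

  H_0: rank C_0 − rank ∂_1 = 7 − 6 = 1, and the invariant factors of ∂_1 are all 1, so H_0 = Z.
  H_1: rank ker ∂_1 − rank ∂_2 = (9 − 6) − 0 = 3, and there is no ∂_2, so H_1 = Z^3.

As a check, the Euler characteristic is 7 − 9 = -2, which agrees with 1 − 3 = -2.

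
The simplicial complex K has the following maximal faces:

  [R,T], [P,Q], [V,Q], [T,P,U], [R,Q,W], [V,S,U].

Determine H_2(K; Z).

Take the total order P < Q < R < S < T < U < V < W on the vertex set. Then K (dimension 2) consists of the simplices:

  0-simplices (8): P, Q, R, S, T, U, V, W
  1-simplices (12): PQ, PT, PU, QR, QV, QW, RT, RW, SU, SV, TU, UV
  2-simplices (3): PTU, QRW, SUV

Hence C_0 ≅ Z^8, C_1 ≅ Z^12, C_2 ≅ Z^3.

∂_1: C_1 → C_0 is given by ∂[p,q] = [q] − [p]. For instance
  ∂UV = V − U.
The resulting 8×12 matrix has rank 7, and its Smith normal form has invariant factors (1,1,1,1,1,1,1).

The boundary map ∂_2: C_2 → C_1 acts by ∂[p,q,r] = [q,r] − [p,r] + [p,q]. For instance
  ∂QRW = RW − QW + QR,
  ∂PTU = TU − PU + PT.
The 12×3 boundary matrix has rank 3 and Smith normal form diag(1,1,1).

From H_k ≅ ker(∂_k) / im(∂_{k+1}) we obtain:

  H_2: rank ker ∂_2 − rank ∂_3 = (3 − 3) − 0 = 0, and there is no ∂_3, so H_2 = 0.

H_2 ≅ 0.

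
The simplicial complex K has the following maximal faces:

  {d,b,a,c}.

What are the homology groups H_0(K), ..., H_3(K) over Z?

Order the vertices as a < b < c < d. Listing each simplex with vertices in this order, K has dimension 3 with simplices:

  0-simplices (4): a, b, c, d
  1-simplices (6): ab, ac, ad, bc, bd, cd
  2-simplices (4): abc, abd, acd, bcd
  3-simplices (1): abcd

giving chain groups C_0 ≅ Z^4, C_1 ≅ Z^6, C_2 ≅ Z^4, C_3 ≅ Z^1.

Boundary ∂_1: C_1 → C_0 is given by ∂[p,q] = [q] − [p].
The resulting 4×6 matrix has rank 3, and its Smith normal form has invariant factors (1,1,1).

∂_2: C_2 → C_1 maps a triangle to the signed sum of its edges. For instance
  ∂bcd = cd − bd + bc,
  ∂abc = bc − ac + ab.
The 6×4 boundary matrix has rank 3 and Smith normal form diag(1,1,1).

Boundary ∂_3: C_3 → C_2 sends each 3-simplex σ to the alternating sum Σ_i (−1)^i (σ with its i-th vertex removed). For instance
  ∂abcd = bcd − acd + abd − abc.
This gives a 4×1 integer matrix of rank 1; reducing to Smith normal form yields diagonal entries (1).

From H_k ≅ ker(∂_k) / im(∂_{k+1}) we obtain:

  H_0: rank C_0 − rank ∂_1 = 4 − 3 = 1, and the invariant factors of ∂_1 are all 1, so H_0 = Z.
  H_1: rank ker ∂_1 − rank ∂_2 = (6 − 3) − 3 = 0, and the invariant factors of ∂_2 are all 1, so H_1 = 0.
  H_2: rank ker ∂_2 − rank ∂_3 = (4 − 3) − 1 = 0, and the invariant factors of ∂_3 are all 1, so H_2 = 0.
  H_3: rank ker ∂_3 − rank ∂_4 = (1 − 1) − 0 = 0, and there is no ∂_4, so H_3 = 0.

As a check, the Euler characteristic is 4 − 6 + 4 − 1 = 1, which agrees with 1 − 0 + 0 − 0 = 1.

H_0 ≅ Z,  H_1 = 0,  H_2 = 0,  H_3 = 0.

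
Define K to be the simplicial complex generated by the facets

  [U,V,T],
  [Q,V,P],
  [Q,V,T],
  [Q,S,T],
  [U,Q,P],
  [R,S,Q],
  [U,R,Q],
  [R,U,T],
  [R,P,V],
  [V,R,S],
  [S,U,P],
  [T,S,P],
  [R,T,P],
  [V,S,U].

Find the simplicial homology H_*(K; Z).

H_0 = Z,  H_1 = Z^2,  H_2 = Z.

K has 7 vertices, 21 edges, 14 triangles.
rank ∂_0 = 0, rank ∂_1 = 6 ⇒ b_0 = 7 − 0 − 6 = 1; all invariant factors of ∂_1 are 1 so no torsion. So H_0 ≅ Z.
rank ∂_1 = 6, rank ∂_2 = 13 ⇒ b_1 = 21 − 6 − 13 = 2; all invariant factors of ∂_2 are 1 so no torsion. So H_1 ≅ Z^2.
rank ∂_2 = 13, rank ∂_3 = 0 ⇒ b_2 = 14 − 13 − 0 = 1. So H_2 ≅ Z.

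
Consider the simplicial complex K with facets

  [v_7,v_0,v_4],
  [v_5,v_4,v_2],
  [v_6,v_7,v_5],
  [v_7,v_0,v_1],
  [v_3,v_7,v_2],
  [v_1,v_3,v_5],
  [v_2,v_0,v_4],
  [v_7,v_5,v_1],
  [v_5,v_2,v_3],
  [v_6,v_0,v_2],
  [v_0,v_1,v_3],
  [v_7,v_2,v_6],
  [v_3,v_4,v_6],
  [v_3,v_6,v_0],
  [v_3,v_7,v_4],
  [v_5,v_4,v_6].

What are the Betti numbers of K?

We work with the vertex ordering v_0 < v_1 < v_2 < v_3 < v_4 < v_5 < v_6 < v_7. The simplices of K, each written with vertices in increasing order, are:

  0-simplices (8): [v_0], [v_1], [v_2], [v_3], [v_4], [v_5], [v_6], [v_7]
  1-simplices (24): (24 of them)
  2-simplices (16): (16 of them)

Hence C_0 ≅ Z^8, C_1 ≅ Z^24, C_2 ≅ Z^16.

Boundary ∂_1: C_1 → C_0 is given by ∂[p,q] = [q] − [p]. For instance
  ∂[v_2,v_6] = [v_6] − [v_2].
The resulting 8×24 matrix has rank 7, and its Smith normal form has invariant factors (1,1,1,1,1,1,1).

∂_2: C_2 → C_1 acts by ∂[p,q,r] = [q,r] − [p,r] + [p,q]. For instance
  ∂[v_5,v_6,v_7] = [v_6,v_7] − [v_5,v_7] + [v_5,v_6],
  ∂[v_0,v_2,v_4] = [v_2,v_4] − [v_0,v_4] + [v_0,v_2].
This gives a 24×16 integer matrix of rank 15; reducing to Smith normal form yields diagonal entries (1,1,1,1,1,1,1,1,1,1,1,1,1,1,1).

Computing H_k = (kernel of ∂_k) / (image of ∂_{k+1}):

  H_0: rank C_0 − rank ∂_1 = 8 − 7 = 1, and the invariant factors of ∂_1 are all 1, so H_0 = Z.
  H_1: rank ker ∂_1 − rank ∂_2 = (24 − 7) − 15 = 2, and the invariant factors of ∂_2 are all 1, so H_1 = Z^2.
  H_2: rank ker ∂_2 − rank ∂_3 = (16 − 15) − 0 = 1, and there is no ∂_3, so H_2 = Z.

As a check, the Euler characteristic is 8 − 24 + 16 = 0, which agrees with 1 − 2 + 1 = 0.
(K is a triangulation of the torus T^2.)

Hence the Betti numbers are b_0 = 1, b_1 = 2, b_2 = 1.

b_0 = 1, b_1 = 2, b_2 = 1.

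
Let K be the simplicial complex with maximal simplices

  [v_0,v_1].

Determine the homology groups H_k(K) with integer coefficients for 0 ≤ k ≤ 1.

We work with the vertex ordering v_0 < v_1. The simplices of K, each written with vertices in increasing order, are:

  0-simplices (2): [v_0], [v_1]
  1-simplices (1): [v_0,v_1]

so the chain groups are C_0 ≅ Z^2, C_1 ≅ Z^1.

Boundary ∂_1: C_1 → C_0 maps an edge to its endpoints' difference, ∂[p,q] = q − p.
As a 2×1 matrix over Z this has rank 1, with invariant factors (1).

Computing H_k = (kernel of ∂_k) / (image of ∂_{k+1}):

  H_0: rank C_0 − rank ∂_1 = 2 − 1 = 1, and the invariant factors of ∂_1 are all 1, so H_0 ≅ Z.
  H_1: rank ker ∂_1 − rank ∂_2 = (1 − 1) − 0 = 0, and there is no ∂_2, so H_1 ≅ 0.

(K is a triangulation of the 1-simplex.)

H_0 = Z,  H_1 = 0.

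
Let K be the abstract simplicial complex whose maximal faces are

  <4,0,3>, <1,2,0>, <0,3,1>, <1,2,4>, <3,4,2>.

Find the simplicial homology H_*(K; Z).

We work with the vertex ordering 0 < 1 < 2 < 3 < 4. The simplices of K, each written with vertices in increasing order, are:

  0-simplices (5): [0], [1], [2], [3], [4]
  1-simplices (10): [0,1], [0,2], [0,3], [0,4], [1,2], [1,3], [1,4], [2,3], [2,4], [3,4]
  2-simplices (5): [0,1,2], [0,1,3], [0,3,4], [1,2,4], [2,3,4]

Hence C_0 ≅ Z^5, C_1 ≅ Z^10, C_2 ≅ Z^5.

Boundary ∂_1: C_1 → C_0 sends each edge [p,q] (with p < q) to q − p.
The 5×10 boundary matrix has rank 4 and Smith normal form diag(1,1,1,1).

The boundary map ∂_2: C_2 → C_1 sends each 2-simplex [p,q,r] to [q,r] − [p,r] + [p,q]. For instance
  ∂[0,3,4] = [3,4] − [0,4] + [0,3],
  ∂[1,2,4] = [2,4] − [1,4] + [1,2].
As a 10×5 matrix over Z this has rank 5, with invariant factors (1,1,1,1,1).

Computing H_k = (kernel of ∂_k) / (image of ∂_{k+1}):

  H_0: rank C_0 − rank ∂_1 = 5 − 4 = 1, and the invariant factors of ∂_1 are all 1, so H_0 = Z.
  H_1: rank ker ∂_1 − rank ∂_2 = (10 − 4) − 5 = 1, and the invariant factors of ∂_2 are all 1, so H_1 = Z.
  H_2: rank ker ∂_2 − rank ∂_3 = (5 − 5) − 0 = 0, and there is no ∂_3, so H_2 = 0.

As a check, the Euler characteristic is 5 − 10 + 5 = 0, which agrees with 1 − 1 + 0 = 0.
(K is a triangulation of the Möbius band.)

H_0 ≅ Z,  H_1 ≅ Z,  H_2 = 0.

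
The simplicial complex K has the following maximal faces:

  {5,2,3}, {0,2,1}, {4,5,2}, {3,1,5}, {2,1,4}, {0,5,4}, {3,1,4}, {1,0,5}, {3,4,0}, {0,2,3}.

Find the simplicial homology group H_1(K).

Order the vertices as 0 < 1 < 2 < 3 < 4 < 5. Listing each simplex with vertices in this order, K has dimension 2 with simplices:

  0-simplices (6): [0], [1], [2], [3], [4], [5]
  1-simplices (15): [0,1], [0,2], [0,3], [0,4], [0,5], [1,2], [1,3], [1,4], [1,5], [2,3], [2,4], [2,5], [3,4], [3,5], [4,5]
  2-simplices (10): [0,1,2], [0,1,5], [0,2,3], [0,3,4], [0,4,5], [1,2,4], [1,3,4], [1,3,5], [2,3,5], [2,4,5]

so the chain groups are C_0 ≅ Z^6, C_1 ≅ Z^15, C_2 ≅ Z^10.

∂_1: C_1 → C_0 maps an edge to its endpoints' difference, ∂[p,q] = q − p. For instance
  ∂[0,1] = [1] − [0].
This gives a 6×15 integer matrix of rank 5; reducing to Smith normal form yields diagonal entries (1,1,1,1,1).

Boundary ∂_2: C_2 → C_1 sends each 2-simplex [p,q,r] to [q,r] − [p,r] + [p,q]. For instance
  ∂[1,2,4] = [2,4] − [1,4] + [1,2],
  ∂[0,2,3] = [2,3] − [0,3] + [0,2].
The resulting 15×10 matrix has rank 10, and its Smith normal form has invariant factors (1,1,1,1,1,1,1,1,1,2).

Computing H_k = (kernel of ∂_k) / (image of ∂_{k+1}):

  H_1: rank ker ∂_1 − rank ∂_2 = (15 − 5) − 10 = 0, and ∂_2 has invariant factor 2 > 1, so H_1 ≅ Z/2.

H_1 = Z/2.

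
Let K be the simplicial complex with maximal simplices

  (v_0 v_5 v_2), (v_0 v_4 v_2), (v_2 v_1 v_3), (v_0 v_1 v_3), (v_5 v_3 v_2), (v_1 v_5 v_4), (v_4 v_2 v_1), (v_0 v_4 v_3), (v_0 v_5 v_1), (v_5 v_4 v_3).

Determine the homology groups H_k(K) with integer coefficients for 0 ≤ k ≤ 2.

K has 6 vertices, 15 edges, 10 triangles.
rank ∂_0 = 0, rank ∂_1 = 5 ⇒ b_0 = 6 − 0 − 5 = 1; all invariant factors of ∂_1 are 1 so no torsion. So H_0 ≅ Z.
rank ∂_1 = 5, rank ∂_2 = 10 ⇒ b_1 = 15 − 5 − 10 = 0; ∂_2 has invariant factor(s) [2] giving torsion. So H_1 ≅ Z/2Z.
rank ∂_2 = 10, rank ∂_3 = 0 ⇒ b_2 = 10 − 10 − 0 = 0. So H_2 ≅ 0.

H_0 ≅ Z,  H_1 ≅ Z/2Z,  H_2 = 0.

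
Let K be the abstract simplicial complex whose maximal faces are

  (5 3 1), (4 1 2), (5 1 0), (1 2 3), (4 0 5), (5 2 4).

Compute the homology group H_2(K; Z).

H_2 = 0.

Order the vertices as 0 < 1 < 2 < 3 < 4 < 5. Listing each simplex with vertices in this order, K has dimension 2 with simplices:

  0-simplices (6): [0], [1], [2], [3], [4], [5]
  1-simplices (12): [0,1], [0,4], [0,5], [1,2], [1,3], [1,4], [1,5], [2,3], [2,4], [2,5], [3,5], [4,5]
  2-simplices (6): [0,1,5], [0,4,5], [1,2,3], [1,2,4], [1,3,5], [2,4,5]

giving chain groups C_0 ≅ Z^6, C_1 ≅ Z^12, C_2 ≅ Z^6.

∂_1: C_1 → C_0 maps an edge to its endpoints' difference, ∂[p,q] = q − p. For instance
  ∂[2,4] = [4] − [2].
The 6×12 boundary matrix has rank 5 and Smith normal form diag(1,1,1,1,1).

The boundary map ∂_2: C_2 → C_1 maps a triangle to the signed sum of its edges. For instance
  ∂[1,3,5] = [3,5] − [1,5] + [1,3],
  ∂[1,2,4] = [2,4] − [1,4] + [1,2].
The resulting 12×6 matrix has rank 6, and its Smith normal form has invariant factors (1,1,1,1,1,1).

From H_k ≅ ker(∂_k) / im(∂_{k+1}) we obtain:

  H_2: rank ker ∂_2 − rank ∂_3 = (6 − 6) − 0 = 0, and there is no ∂_3, so H_2 ≅ 0.

(K is a triangulation of the cylinder S^1 x I.)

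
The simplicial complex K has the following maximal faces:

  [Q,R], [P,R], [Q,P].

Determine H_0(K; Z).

We work with the vertex ordering P < Q < R. The simplices of K, each written with vertices in increasing order, are:

  0-simplices (3): P, Q, R
  1-simplices (3): PQ, PR, QR

giving chain groups C_0 ≅ Z^3, C_1 ≅ Z^3.

The boundary map ∂_1: C_1 → C_0 is given by ∂[p,q] = [q] − [p]. For instance
  ∂PR = R − P.
This gives a 3×3 integer matrix of rank 2; reducing to Smith normal form yields diagonal entries (1,1).

Reading off H_k = ker ∂_k / im ∂_{k+1}:

  H_0: rank C_0 − rank ∂_1 = 3 − 2 = 1, and the invariant factors of ∂_1 are all 1, so H_0 ≅ Z.

H_0 ≅ Z.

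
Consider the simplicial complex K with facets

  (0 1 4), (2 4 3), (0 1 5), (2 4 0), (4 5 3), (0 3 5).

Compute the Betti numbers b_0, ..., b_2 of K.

Fix the vertex order 0 < 1 < 2 < 3 < 4 < 5 and write every simplex with vertices in increasing order. Then dim K = 2 and the simplices of K are:

  0-simplices (6): [0], [1], [2], [3], [4], [5]
  1-simplices (12): [0,1], [0,2], [0,3], [0,4], [0,5], [1,4], [1,5], [2,3], [2,4], [3,4], [3,5], [4,5]
  2-simplices (6): [0,1,4], [0,1,5], [0,2,4], [0,3,5], [2,3,4], [3,4,5]

so the chain groups are C_0 ≅ Z^6, C_1 ≅ Z^12, C_2 ≅ Z^6.

Boundary ∂_1: C_1 → C_0 maps an edge to its endpoints' difference, ∂[p,q] = q − p. For instance
  ∂[0,5] = [5] − [0].
The 6×12 boundary matrix has rank 5 and Smith normal form diag(1,1,1,1,1).

Boundary ∂_2: C_2 → C_1 sends each 2-simplex [p,q,r] to [q,r] − [p,r] + [p,q]. For instance
  ∂[0,3,5] = [3,5] − [0,5] + [0,3],
  ∂[0,2,4] = [2,4] − [0,4] + [0,2].
The resulting 12×6 matrix has rank 6, and its Smith normal form has invariant factors (1,1,1,1,1,1).

Computing H_k = (kernel of ∂_k) / (image of ∂_{k+1}):

  H_0: rank C_0 − rank ∂_1 = 6 − 5 = 1, and the invariant factors of ∂_1 are all 1, so H_0 = Z.
  H_1: rank ker ∂_1 − rank ∂_2 = (12 − 5) − 6 = 1, and the invariant factors of ∂_2 are all 1, so H_1 = Z.
  H_2: rank ker ∂_2 − rank ∂_3 = (6 − 6) − 0 = 0, and there is no ∂_3, so H_2 = 0.

As a check, the Euler characteristic is 6 − 12 + 6 = 0, which agrees with 1 − 1 + 0 = 0.
(K is a triangulation of the cylinder S^1 x I.)

Hence the Betti numbers are b_0 = 1, b_1 = 1, b_2 = 0.

b_0 = 1, b_1 = 1, b_2 = 0.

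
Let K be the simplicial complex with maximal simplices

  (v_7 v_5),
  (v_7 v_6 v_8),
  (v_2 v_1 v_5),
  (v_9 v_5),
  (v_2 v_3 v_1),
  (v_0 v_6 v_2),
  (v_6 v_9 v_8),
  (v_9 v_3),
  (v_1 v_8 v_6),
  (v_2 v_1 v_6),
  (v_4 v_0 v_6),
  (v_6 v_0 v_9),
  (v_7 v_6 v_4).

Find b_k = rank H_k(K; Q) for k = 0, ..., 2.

b_0 = 1, b_1 = 3, b_2 = 0.

Fix the vertex order v_0 < v_1 < v_2 < v_3 < v_4 < v_5 < v_6 < v_7 < v_8 < v_9 and write every simplex with vertices in increasing order. Then dim K = 2 and the simplices of K are:

  0-simplices (10): [v_0], [v_1], [v_2], [v_3], [v_4], [v_5], [v_6], [v_7], [v_8], [v_9]
  1-simplices (22): (22 of them)
  2-simplices (10): [v_0,v_2,v_6], [v_0,v_4,v_6], [v_0,v_6,v_9], [v_1,v_2,v_3], [v_1,v_2,v_5], [v_1,v_2,v_6], [v_1,v_6,v_8], [v_4,v_6,v_7], [v_6,v_7,v_8], [v_6,v_8,v_9]

giving chain groups C_0 ≅ Z^10, C_1 ≅ Z^22, C_2 ≅ Z^10.

Boundary ∂_1: C_1 → C_0 sends each edge [p,q] (with p < q) to q − p.
This gives a 10×22 integer matrix of rank 9; reducing to Smith normal form yields diagonal entries (1,1,1,1,1,1,1,1,1).

∂_2: C_2 → C_1 maps a triangle to the signed sum of its edges. For instance
  ∂[v_1,v_2,v_6] = [v_2,v_6] − [v_1,v_6] + [v_1,v_2],
  ∂[v_6,v_8,v_9] = [v_8,v_9] − [v_6,v_9] + [v_6,v_8].
The resulting 22×10 matrix has rank 10, and its Smith normal form has invariant factors (1,1,1,1,1,1,1,1,1,1).

Computing H_k = (kernel of ∂_k) / (image of ∂_{k+1}):

  H_0: rank C_0 − rank ∂_1 = 10 − 9 = 1, and the invariant factors of ∂_1 are all 1, so H_0 = Z.
  H_1: rank ker ∂_1 − rank ∂_2 = (22 − 9) − 10 = 3, and the invariant factors of ∂_2 are all 1, so H_1 = Z^3.
  H_2: rank ker ∂_2 − rank ∂_3 = (10 − 10) − 0 = 0, and there is no ∂_3, so H_2 = 0.

Hence the Betti numbers are b_0 = 1, b_1 = 3, b_2 = 0.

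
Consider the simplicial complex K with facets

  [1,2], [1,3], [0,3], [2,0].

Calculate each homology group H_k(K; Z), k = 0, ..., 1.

Take the total order 0 < 1 < 2 < 3 on the vertex set. Then K (dimension 1) consists of the simplices:

  0-simplices (4): [0], [1], [2], [3]
  1-simplices (4): [0,2], [0,3], [1,2], [1,3]

Hence C_0 ≅ Z^4, C_1 ≅ Z^4.

∂_1: C_1 → C_0 sends each edge [p,q] (with p < q) to q − p.
This gives a 4×4 integer matrix of rank 3; reducing to Smith normal form yields diagonal entries (1,1,1).

Now H_k = ker ∂_k / im ∂_{k+1}, so:

  H_0: rank C_0 − rank ∂_1 = 4 − 3 = 1, and the invariant factors of ∂_1 are all 1, so H_0 ≅ Z.
  H_1: rank ker ∂_1 − rank ∂_2 = (4 − 3) − 0 = 1, and there is no ∂_2, so H_1 ≅ Z.

As a check, the Euler characteristic is 4 − 4 = 0, which agrees with 1 − 1 = 0.

H_0 ≅ Z,  H_1 ≅ Z.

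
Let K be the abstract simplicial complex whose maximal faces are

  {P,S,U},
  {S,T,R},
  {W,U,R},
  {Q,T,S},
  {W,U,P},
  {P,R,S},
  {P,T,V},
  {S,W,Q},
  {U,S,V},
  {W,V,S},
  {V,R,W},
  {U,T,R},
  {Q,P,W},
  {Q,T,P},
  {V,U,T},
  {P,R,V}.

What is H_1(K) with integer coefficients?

We work with the vertex ordering P < Q < R < S < T < U < V < W. The simplices of K, each written with vertices in increasing order, are:

  0-simplices (8): P, Q, R, S, T, U, V, W
  1-simplices (24): PQ, PR, PS, PT, PU, PV, PW, QS, QT, QW, RS, RT, RU, RV, RW, ST, SU, SV, SW, TU, TV, UV, UW, VW
  2-simplices (16): PQT, PQW, PRS, PRV, PSU, PTV, PUW, QST, QSW, RST, RTU, RUW, RVW, SUV, SVW, TUV

giving chain groups C_0 ≅ Z^8, C_1 ≅ Z^24, C_2 ≅ Z^16.

Boundary ∂_1: C_1 → C_0 sends each edge [p,q] (with p < q) to q − p.
As a 8×24 matrix over Z this has rank 7, with invariant factors (1,1,1,1,1,1,1).

The boundary map ∂_2: C_2 → C_1 sends each 2-simplex [p,q,r] to [q,r] − [p,r] + [p,q]. For instance
  ∂TUV = UV − TV + TU,
  ∂PTV = TV − PV + PT.
This gives a 24×16 integer matrix of rank 15; reducing to Smith normal form yields diagonal entries (1,1,1,1,1,1,1,1,1,1,1,1,1,1,1).

Computing H_k = (kernel of ∂_k) / (image of ∂_{k+1}):

  H_1: rank ker ∂_1 − rank ∂_2 = (24 − 7) − 15 = 2, and the invariant factors of ∂_2 are all 1, so H_1 = Z^2.

H_1 = Z^2.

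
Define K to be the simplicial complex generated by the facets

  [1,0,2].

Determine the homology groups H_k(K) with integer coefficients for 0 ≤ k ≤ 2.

H_0 ≅ Z,  H_1 = 0,  H_2 = 0.

Order the vertices as 0 < 1 < 2. Listing each simplex with vertices in this order, K has dimension 2 with simplices:

  0-simplices (3): [0], [1], [2]
  1-simplices (3): [0,1], [0,2], [1,2]
  2-simplices (1): [0,1,2]

so the chain groups are C_0 ≅ Z^3, C_1 ≅ Z^3, C_2 ≅ Z^1.

Boundary ∂_1: C_1 → C_0 maps an edge to its endpoints' difference, ∂[p,q] = q − p.
The 3×3 boundary matrix has rank 2 and Smith normal form diag(1,1).

The boundary map ∂_2: C_2 → C_1 acts by ∂[p,q,r] = [q,r] − [p,r] + [p,q]. For instance
  ∂[0,1,2] = [1,2] − [0,2] + [0,1].
As a 3×1 matrix over Z this has rank 1, with invariant factors (1).

Reading off H_k = ker ∂_k / im ∂_{k+1}:

  H_0: rank C_0 − rank ∂_1 = 3 − 2 = 1, and the invariant factors of ∂_1 are all 1, so H_0 = Z.
  H_1: rank ker ∂_1 − rank ∂_2 = (3 − 2) − 1 = 0, and the invariant factors of ∂_2 are all 1, so H_1 = 0.
  H_2: rank ker ∂_2 − rank ∂_3 = (1 − 1) − 0 = 0, and there is no ∂_3, so H_2 = 0.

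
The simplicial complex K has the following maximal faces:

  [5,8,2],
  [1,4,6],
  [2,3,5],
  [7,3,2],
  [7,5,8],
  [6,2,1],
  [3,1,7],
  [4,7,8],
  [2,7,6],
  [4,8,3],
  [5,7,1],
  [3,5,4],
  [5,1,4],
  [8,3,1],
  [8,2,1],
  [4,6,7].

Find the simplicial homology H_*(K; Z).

K has 8 vertices, 24 edges, 16 triangles.
rank ∂_0 = 0, rank ∂_1 = 7 ⇒ b_0 = 8 − 0 − 7 = 1; all invariant factors of ∂_1 are 1 so no torsion. So H_0 ≅ Z.
rank ∂_1 = 7, rank ∂_2 = 15 ⇒ b_1 = 24 − 7 − 15 = 2; all invariant factors of ∂_2 are 1 so no torsion. So H_1 ≅ Z^2.
rank ∂_2 = 15, rank ∂_3 = 0 ⇒ b_2 = 16 − 15 − 0 = 1. So H_2 ≅ Z.

H_0 = Z,  H_1 = Z^2,  H_2 = Z.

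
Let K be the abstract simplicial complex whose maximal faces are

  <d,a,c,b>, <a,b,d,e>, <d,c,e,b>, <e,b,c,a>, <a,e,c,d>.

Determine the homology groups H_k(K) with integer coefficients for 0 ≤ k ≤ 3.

Order the vertices as a < b < c < d < e. Listing each simplex with vertices in this order, K has dimension 3 with simplices:

  0-simplices (5): a, b, c, d, e
  1-simplices (10): ab, ac, ad, ae, bc, bd, be, cd, ce, de
  2-simplices (10): abc, abd, abe, acd, ace, ade, bcd, bce, bde, cde
  3-simplices (5): abcd, abce, abde, acde, bcde

so the chain groups are C_0 ≅ Z^5, C_1 ≅ Z^10, C_2 ≅ Z^10, C_3 ≅ Z^5.

∂_1: C_1 → C_0 sends each edge [p,q] (with p < q) to q − p.
The 5×10 boundary matrix has rank 4 and Smith normal form diag(1,1,1,1).

Boundary ∂_2: C_2 → C_1 acts by ∂[p,q,r] = [q,r] − [p,r] + [p,q]. For instance
  ∂abe = be − ae + ab,
  ∂ace = ce − ae + ac.
This gives a 10×10 integer matrix of rank 6; reducing to Smith normal form yields diagonal entries (1,1,1,1,1,1).

∂_3: C_3 → C_2 sends each 3-simplex σ to the alternating sum Σ_i (−1)^i (σ with its i-th vertex removed). For instance
  ∂acde = cde − ade + ace − acd,
  ∂abde = bde − ade + abe − abd.
The resulting 10×5 matrix has rank 4, and its Smith normal form has invariant factors (1,1,1,1).

From H_k ≅ ker(∂_k) / im(∂_{k+1}) we obtain:

  H_0: rank C_0 − rank ∂_1 = 5 − 4 = 1, and the invariant factors of ∂_1 are all 1, so H_0 = Z.
  H_1: rank ker ∂_1 − rank ∂_2 = (10 − 4) − 6 = 0, and the invariant factors of ∂_2 are all 1, so H_1 = 0.
  H_2: rank ker ∂_2 − rank ∂_3 = (10 − 6) − 4 = 0, and the invariant factors of ∂_3 are all 1, so H_2 = 0.
  H_3: rank ker ∂_3 − rank ∂_4 = (5 − 4) − 0 = 1, and there is no ∂_4, so H_3 = Z.

(K is a triangulation of the 3-sphere S^3.)

H_0 = Z,  H_1 = 0,  H_2 = 0,  H_3 = Z.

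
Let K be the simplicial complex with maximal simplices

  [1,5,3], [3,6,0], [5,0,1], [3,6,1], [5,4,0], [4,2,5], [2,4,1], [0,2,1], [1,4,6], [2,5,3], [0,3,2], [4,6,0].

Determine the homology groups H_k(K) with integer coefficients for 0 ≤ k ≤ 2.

H_0 ≅ Z,  H_1 ≅ Z_2,  H_2 = 0.

Fix the vertex order 0 < 1 < 2 < 3 < 4 < 5 < 6 and write every simplex with vertices in increasing order. Then dim K = 2 and the simplices of K are:

  0-simplices (7): [0], [1], [2], [3], [4], [5], [6]
  1-simplices (18): [0,1], [0,2], [0,3], [0,4], [0,5], [0,6], [1,2], [1,3], [1,4], [1,5], [1,6], [2,3], [2,4], [2,5], [3,5], [3,6], [4,5], [4,6]
  2-simplices (12): [0,1,2], [0,1,5], [0,2,3], [0,3,6], [0,4,5], [0,4,6], [1,2,4], [1,3,5], [1,3,6], [1,4,6], [2,3,5], [2,4,5]

giving chain groups C_0 ≅ Z^7, C_1 ≅ Z^18, C_2 ≅ Z^12.

Boundary ∂_1: C_1 → C_0 is given by ∂[p,q] = [q] − [p]. For instance
  ∂[3,6] = [6] − [3].
This gives a 7×18 integer matrix of rank 6; reducing to Smith normal form yields diagonal entries (1,1,1,1,1,1).

∂_2: C_2 → C_1 sends each 2-simplex [p,q,r] to [q,r] − [p,r] + [p,q]. For instance
  ∂[0,4,6] = [4,6] − [0,6] + [0,4],
  ∂[0,4,5] = [4,5] − [0,5] + [0,4].
The resulting 18×12 matrix has rank 12, and its Smith normal form has invariant factors (1,1,1,1,1,1,1,1,1,1,1,2).

From H_k ≅ ker(∂_k) / im(∂_{k+1}) we obtain:

  H_0: rank C_0 − rank ∂_1 = 7 − 6 = 1, and the invariant factors of ∂_1 are all 1, so H_0 ≅ Z.
  H_1: rank ker ∂_1 − rank ∂_2 = (18 − 6) − 12 = 0, and ∂_2 has invariant factor 2 > 1, so H_1 ≅ Z_2.
  H_2: rank ker ∂_2 − rank ∂_3 = (12 − 12) − 0 = 0, and there is no ∂_3, so H_2 ≅ 0.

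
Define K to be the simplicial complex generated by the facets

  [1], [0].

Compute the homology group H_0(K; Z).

We work with the vertex ordering 0 < 1. The simplices of K, each written with vertices in increasing order, are:

  0-simplices (2): [0], [1]

giving chain groups C_0 ≅ Z^2.

Reading off H_k = ker ∂_k / im ∂_{k+1}:

  H_0: rank C_0 − rank ∂_1 = 2 − 0 = 2, and there is no ∂_1, so H_0 ≅ Z^2.

(K is a triangulation of a set of 2 points.)

H_0 = Z^2.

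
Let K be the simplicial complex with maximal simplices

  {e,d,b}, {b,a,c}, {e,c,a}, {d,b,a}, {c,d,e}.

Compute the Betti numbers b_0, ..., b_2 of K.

We work with the vertex ordering a < b < c < d < e. The simplices of K, each written with vertices in increasing order, are:

  0-simplices (5): a, b, c, d, e
  1-simplices (10): ab, ac, ad, ae, bc, bd, be, cd, ce, de
  2-simplices (5): abc, abd, ace, bde, cde

Hence C_0 ≅ Z^5, C_1 ≅ Z^10, C_2 ≅ Z^5.

Boundary ∂_1: C_1 → C_0 is given by ∂[p,q] = [q] − [p]. For instance
  ∂de = e − d.
As a 5×10 matrix over Z this has rank 4, with invariant factors (1,1,1,1).

∂_2: C_2 → C_1 acts by ∂[p,q,r] = [q,r] − [p,r] + [p,q]. For instance
  ∂cde = de − ce + cd,
  ∂abc = bc − ac + ab.
The 10×5 boundary matrix has rank 5 and Smith normal form diag(1,1,1,1,1).

Reading off H_k = ker ∂_k / im ∂_{k+1}:

  H_0: rank C_0 − rank ∂_1 = 5 − 4 = 1, and the invariant factors of ∂_1 are all 1, so H_0 ≅ Z.
  H_1: rank ker ∂_1 − rank ∂_2 = (10 − 4) − 5 = 1, and the invariant factors of ∂_2 are all 1, so H_1 ≅ Z.
  H_2: rank ker ∂_2 − rank ∂_3 = (5 − 5) − 0 = 0, and there is no ∂_3, so H_2 ≅ 0.

As a check, the Euler characteristic is 5 − 10 + 5 = 0, which agrees with 1 − 1 + 0 = 0.

Hence the Betti numbers are b_0 = 1, b_1 = 1, b_2 = 0.

b_0 = 1, b_1 = 1, b_2 = 0.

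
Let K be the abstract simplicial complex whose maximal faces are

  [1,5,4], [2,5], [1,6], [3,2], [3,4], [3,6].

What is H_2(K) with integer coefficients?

We work with the vertex ordering 1 < 2 < 3 < 4 < 5 < 6. The simplices of K, each written with vertices in increasing order, are:

  0-simplices (6): [1], [2], [3], [4], [5], [6]
  1-simplices (8): [1,4], [1,5], [1,6], [2,3], [2,5], [3,4], [3,6], [4,5]
  2-simplices (1): [1,4,5]

Hence C_0 ≅ Z^6, C_1 ≅ Z^8, C_2 ≅ Z^1.

Boundary ∂_1: C_1 → C_0 maps an edge to its endpoints' difference, ∂[p,q] = q − p. For instance
  ∂[1,5] = [5] − [1].
The resulting 6×8 matrix has rank 5, and its Smith normal form has invariant factors (1,1,1,1,1).

Boundary ∂_2: C_2 → C_1 sends each 2-simplex [p,q,r] to [q,r] − [p,r] + [p,q]. For instance
  ∂[1,4,5] = [4,5] − [1,5] + [1,4].
This gives a 8×1 integer matrix of rank 1; reducing to Smith normal form yields diagonal entries (1).

From H_k ≅ ker(∂_k) / im(∂_{k+1}) we obtain:

  H_2: rank ker ∂_2 − rank ∂_3 = (1 − 1) − 0 = 0, and there is no ∂_3, so H_2 = 0.

H_2 = 0.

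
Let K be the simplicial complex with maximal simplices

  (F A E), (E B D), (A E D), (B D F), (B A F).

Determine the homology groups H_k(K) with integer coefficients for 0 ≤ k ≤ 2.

H_0 ≅ Z,  H_1 ≅ Z,  H_2 = 0.

We work with the vertex ordering A < B < D < E < F. The simplices of K, each written with vertices in increasing order, are:

  0-simplices (5): A, B, D, E, F
  1-simplices (10): AB, AD, AE, AF, BD, BE, BF, DE, DF, EF
  2-simplices (5): ABF, ADE, AEF, BDE, BDF

so the chain groups are C_0 ≅ Z^5, C_1 ≅ Z^10, C_2 ≅ Z^5.

The boundary map ∂_1: C_1 → C_0 sends each edge [p,q] (with p < q) to q − p.
This gives a 5×10 integer matrix of rank 4; reducing to Smith normal form yields diagonal entries (1,1,1,1).

Boundary ∂_2: C_2 → C_1 maps a triangle to the signed sum of its edges. For instance
  ∂BDE = DE − BE + BD,
  ∂ABF = BF − AF + AB.
This gives a 10×5 integer matrix of rank 5; reducing to Smith normal form yields diagonal entries (1,1,1,1,1).

From H_k ≅ ker(∂_k) / im(∂_{k+1}) we obtain:

  H_0: rank C_0 − rank ∂_1 = 5 − 4 = 1, and the invariant factors of ∂_1 are all 1, so H_0 = Z.
  H_1: rank ker ∂_1 − rank ∂_2 = (10 − 4) − 5 = 1, and the invariant factors of ∂_2 are all 1, so H_1 = Z.
  H_2: rank ker ∂_2 − rank ∂_3 = (5 − 5) − 0 = 0, and there is no ∂_3, so H_2 = 0.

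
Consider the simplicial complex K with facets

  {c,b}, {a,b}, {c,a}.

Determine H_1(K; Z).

H_1 = Z.

We work with the vertex ordering a < b < c. The simplices of K, each written with vertices in increasing order, are:

  0-simplices (3): a, b, c
  1-simplices (3): ab, ac, bc

so the chain groups are C_0 ≅ Z^3, C_1 ≅ Z^3.

∂_1: C_1 → C_0 is given by ∂[p,q] = [q] − [p].
This gives a 3×3 integer matrix of rank 2; reducing to Smith normal form yields diagonal entries (1,1).

Computing H_k = (kernel of ∂_k) / (image of ∂_{k+1}):

  H_1: rank ker ∂_1 − rank ∂_2 = (3 − 2) − 0 = 1, and there is no ∂_2, so H_1 = Z.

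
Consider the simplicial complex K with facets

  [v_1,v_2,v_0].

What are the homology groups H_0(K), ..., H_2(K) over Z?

K has 3 vertices, 3 edges, 1 triangle.
rank ∂_0 = 0, rank ∂_1 = 2 ⇒ b_0 = 3 − 0 − 2 = 1; all invariant factors of ∂_1 are 1 so no torsion. So H_0 = Z.
rank ∂_1 = 2, rank ∂_2 = 1 ⇒ b_1 = 3 − 2 − 1 = 0; all invariant factors of ∂_2 are 1 so no torsion. So H_1 = 0.
rank ∂_2 = 1, rank ∂_3 = 0 ⇒ b_2 = 1 − 1 − 0 = 0. So H_2 = 0.

H_0 ≅ Z,  H_1 = 0,  H_2 = 0.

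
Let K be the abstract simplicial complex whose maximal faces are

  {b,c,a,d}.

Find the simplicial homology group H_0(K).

We work with the vertex ordering a < b < c < d. The simplices of K, each written with vertices in increasing order, are:

  0-simplices (4): a, b, c, d
  1-simplices (6): ab, ac, ad, bc, bd, cd
  2-simplices (4): abc, abd, acd, bcd
  3-simplices (1): abcd

so the chain groups are C_0 ≅ Z^4, C_1 ≅ Z^6, C_2 ≅ Z^4, C_3 ≅ Z^1.

∂_1: C_1 → C_0 is given by ∂[p,q] = [q] − [p]. For instance
  ∂bd = d − b.
As a 4×6 matrix over Z this has rank 3, with invariant factors (1,1,1).

The boundary map ∂_2: C_2 → C_1 maps a triangle to the signed sum of its edges. For instance
  ∂bcd = cd − bd + bc,
  ∂acd = cd − ad + ac.
The resulting 6×4 matrix has rank 3, and its Smith normal form has invariant factors (1,1,1).

The boundary map ∂_3: C_3 → C_2 sends each 3-simplex σ to the alternating sum Σ_i (−1)^i (σ with its i-th vertex removed). For instance
  ∂abcd = bcd − acd + abd − abc.
As a 4×1 matrix over Z this has rank 1, with invariant factors (1).

Reading off H_k = ker ∂_k / im ∂_{k+1}:

  H_0: rank C_0 − rank ∂_1 = 4 − 3 = 1, and the invariant factors of ∂_1 are all 1, so H_0 = Z.

(K is a triangulation of the 3-simplex.)

H_0 = Z.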